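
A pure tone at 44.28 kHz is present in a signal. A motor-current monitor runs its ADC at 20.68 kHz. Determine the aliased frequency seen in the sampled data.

2.92 kHz

44.28 kHz mod fs = 2.92 kHz.
2.92 kHz ≤ fs/2 = 10.34 kHz, appears at 2.92 kHz.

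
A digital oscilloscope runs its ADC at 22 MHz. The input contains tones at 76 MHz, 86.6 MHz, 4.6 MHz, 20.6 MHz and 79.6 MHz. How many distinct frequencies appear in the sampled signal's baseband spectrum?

fs/2 = 11 MHz.
76 MHz mod fs = 10 MHz.
10 MHz ≤ fs/2 = 11 MHz, appears at 10 MHz.
86.6 MHz mod fs = 20.6 MHz.
20.6 MHz > fs/2 = 11 MHz, folds to fs − 20.6 MHz = 1.4 MHz.
4.6 MHz ≤ fs/2 = 11 MHz, passes unchanged.
20.6 MHz > fs/2 = 11 MHz, folds to fs − 20.6 MHz = 1.4 MHz.
79.6 MHz mod fs = 13.6 MHz.
13.6 MHz > fs/2 = 11 MHz, folds to fs − 13.6 MHz = 8.4 MHz.
Distinct values: {1.4 MHz, 4.6 MHz, 8.4 MHz, 10 MHz} → 4.

4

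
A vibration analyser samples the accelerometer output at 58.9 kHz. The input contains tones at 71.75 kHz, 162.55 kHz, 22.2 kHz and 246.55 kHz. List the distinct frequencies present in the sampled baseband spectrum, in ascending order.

10.95 kHz, 12.85 kHz, 14.15 kHz, 22.2 kHz

fs/2 = 29.45 kHz.
71.75 kHz mod fs = 12.85 kHz.
12.85 kHz ≤ fs/2 = 29.45 kHz, appears at 12.85 kHz.
162.55 kHz mod fs = 44.75 kHz.
44.75 kHz > fs/2 = 29.45 kHz, folds to fs − 44.75 kHz = 14.15 kHz.
22.2 kHz ≤ fs/2 = 29.45 kHz, passes unchanged.
246.55 kHz mod fs = 10.95 kHz.
10.95 kHz ≤ fs/2 = 29.45 kHz, appears at 10.95 kHz.
Distinct values: {10.95 kHz, 12.85 kHz, 14.15 kHz, 22.2 kHz}.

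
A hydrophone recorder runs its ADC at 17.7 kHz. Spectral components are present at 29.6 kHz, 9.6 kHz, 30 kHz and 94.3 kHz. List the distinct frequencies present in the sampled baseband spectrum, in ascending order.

fs/2 = 8.85 kHz.
29.6 kHz mod fs = 11.9 kHz.
11.9 kHz > fs/2 = 8.85 kHz, folds to fs − 11.9 kHz = 5.8 kHz.
9.6 kHz > fs/2 = 8.85 kHz, folds to fs − 9.6 kHz = 8.1 kHz.
30 kHz mod fs = 12.3 kHz.
12.3 kHz > fs/2 = 8.85 kHz, folds to fs − 12.3 kHz = 5.4 kHz.
94.3 kHz mod fs = 5.8 kHz.
5.8 kHz ≤ fs/2 = 8.85 kHz, appears at 5.8 kHz.
Distinct values: {5.4 kHz, 5.8 kHz, 8.1 kHz}.

5.4 kHz, 5.8 kHz, 8.1 kHz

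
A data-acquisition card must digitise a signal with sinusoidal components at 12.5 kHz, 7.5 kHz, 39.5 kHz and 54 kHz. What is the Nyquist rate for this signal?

108 kHz

Highest-frequency component: 54 kHz.
Nyquist rate = 2 × 54 kHz = 108 kHz.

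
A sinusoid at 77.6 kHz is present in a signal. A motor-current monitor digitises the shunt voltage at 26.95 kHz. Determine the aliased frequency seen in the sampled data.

77.6 kHz mod fs = 23.7 kHz.
23.7 kHz > fs/2 = 13.475 kHz, folds to fs − 23.7 kHz = 3.25 kHz.

3.25 kHz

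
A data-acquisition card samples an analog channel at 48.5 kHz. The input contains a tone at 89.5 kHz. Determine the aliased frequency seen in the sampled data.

7.5 kHz

89.5 kHz mod fs = 41 kHz.
41 kHz > fs/2 = 24.25 kHz, folds to fs − 41 kHz = 7.5 kHz.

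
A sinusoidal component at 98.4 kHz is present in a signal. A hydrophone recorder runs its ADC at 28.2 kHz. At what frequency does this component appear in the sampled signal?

98.4 kHz mod fs = 13.8 kHz.
13.8 kHz ≤ fs/2 = 14.1 kHz, appears at 13.8 kHz.

13.8 kHz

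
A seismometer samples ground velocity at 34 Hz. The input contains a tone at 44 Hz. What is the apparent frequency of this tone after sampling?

44 Hz mod fs = 10 Hz.
10 Hz ≤ fs/2 = 17 Hz, appears at 10 Hz.

10 Hz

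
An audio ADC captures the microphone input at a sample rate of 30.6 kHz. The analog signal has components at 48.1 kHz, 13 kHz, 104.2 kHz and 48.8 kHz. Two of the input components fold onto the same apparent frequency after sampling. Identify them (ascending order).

fs/2 = 15.3 kHz.
48.1 kHz mod fs = 17.5 kHz.
17.5 kHz > fs/2 = 15.3 kHz, folds to fs − 17.5 kHz = 13.1 kHz.
13 kHz ≤ fs/2 = 15.3 kHz, passes unchanged.
104.2 kHz mod fs = 12.4 kHz.
12.4 kHz ≤ fs/2 = 15.3 kHz, appears at 12.4 kHz.
48.8 kHz mod fs = 18.2 kHz.
18.2 kHz > fs/2 = 15.3 kHz, folds to fs − 18.2 kHz = 12.4 kHz.
48.8 kHz and 104.2 kHz both map to 12.4 kHz.

48.8 kHz, 104.2 kHz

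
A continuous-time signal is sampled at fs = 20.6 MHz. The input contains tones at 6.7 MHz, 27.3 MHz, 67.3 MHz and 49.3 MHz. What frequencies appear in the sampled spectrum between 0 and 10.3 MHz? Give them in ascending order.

5.5 MHz, 6.7 MHz, 8.1 MHz

fs/2 = 10.3 MHz.
6.7 MHz ≤ fs/2 = 10.3 MHz, passes unchanged.
27.3 MHz mod fs = 6.7 MHz.
6.7 MHz ≤ fs/2 = 10.3 MHz, appears at 6.7 MHz.
67.3 MHz mod fs = 5.5 MHz.
5.5 MHz ≤ fs/2 = 10.3 MHz, appears at 5.5 MHz.
49.3 MHz mod fs = 8.1 MHz.
8.1 MHz ≤ fs/2 = 10.3 MHz, appears at 8.1 MHz.
Distinct values: {5.5 MHz, 6.7 MHz, 8.1 MHz}.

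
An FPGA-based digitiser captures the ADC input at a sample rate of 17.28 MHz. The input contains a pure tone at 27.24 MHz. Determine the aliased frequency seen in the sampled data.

27.24 MHz mod fs = 9.96 MHz.
9.96 MHz > fs/2 = 8.64 MHz, folds to fs − 9.96 MHz = 7.32 MHz.

7.32 MHz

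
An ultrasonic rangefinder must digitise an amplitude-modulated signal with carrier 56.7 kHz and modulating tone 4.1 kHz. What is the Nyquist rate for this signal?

AM sidebands sit at fc ± fm = 52.6 kHz and 60.8 kHz.
Highest-frequency component: 60.8 kHz.
Nyquist rate = 2 × 60.8 kHz = 121.6 kHz.

121.6 kHz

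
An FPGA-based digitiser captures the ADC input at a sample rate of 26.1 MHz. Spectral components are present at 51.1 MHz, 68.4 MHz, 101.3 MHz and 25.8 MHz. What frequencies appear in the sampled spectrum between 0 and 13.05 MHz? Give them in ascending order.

0.3 MHz, 1.1 MHz, 3.1 MHz, 9.9 MHz

fs/2 = 13.05 MHz.
51.1 MHz mod fs = 25 MHz.
25 MHz > fs/2 = 13.05 MHz, folds to fs − 25 MHz = 1.1 MHz.
68.4 MHz mod fs = 16.2 MHz.
16.2 MHz > fs/2 = 13.05 MHz, folds to fs − 16.2 MHz = 9.9 MHz.
101.3 MHz mod fs = 23 MHz.
23 MHz > fs/2 = 13.05 MHz, folds to fs − 23 MHz = 3.1 MHz.
25.8 MHz > fs/2 = 13.05 MHz, folds to fs − 25.8 MHz = 0.3 MHz.
Distinct values: {0.3 MHz, 1.1 MHz, 3.1 MHz, 9.9 MHz}.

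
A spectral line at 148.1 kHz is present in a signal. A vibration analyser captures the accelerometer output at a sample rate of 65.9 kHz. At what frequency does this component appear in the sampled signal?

148.1 kHz mod fs = 16.3 kHz.
16.3 kHz ≤ fs/2 = 32.95 kHz, appears at 16.3 kHz.

16.3 kHz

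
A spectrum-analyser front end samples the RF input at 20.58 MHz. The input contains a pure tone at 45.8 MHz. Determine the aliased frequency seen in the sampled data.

4.64 MHz

45.8 MHz mod fs = 4.64 MHz.
4.64 MHz ≤ fs/2 = 10.29 MHz, appears at 4.64 MHz.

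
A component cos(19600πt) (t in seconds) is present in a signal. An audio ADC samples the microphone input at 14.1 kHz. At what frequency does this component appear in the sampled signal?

4.3 kHz

ω = 19600π rad/s → f = ω/(2π) = 9800 Hz = 9.8 kHz.
9.8 kHz > fs/2 = 7.05 kHz, folds to fs − 9.8 kHz = 4.3 kHz.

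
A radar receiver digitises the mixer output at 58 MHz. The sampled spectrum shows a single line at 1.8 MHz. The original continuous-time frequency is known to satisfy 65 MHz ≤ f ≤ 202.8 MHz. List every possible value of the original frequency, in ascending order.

Frequencies that alias to 1.8 MHz are k·fs ± 1.8 MHz for integer k ≥ 0.
k=0: 1.8 MHz.
k=1: 56.2 MHz, 59.8 MHz.
k=2: 114.2 MHz, 117.8 MHz.
k=3: 172.2 MHz, 175.8 MHz.
k=4: 230.2 MHz, 233.8 MHz.
Within [65 MHz, 202.8 MHz]: 114.2 MHz, 117.8 MHz, 172.2 MHz, 175.8 MHz.

114.2 MHz, 117.8 MHz, 172.2 MHz, 175.8 MHz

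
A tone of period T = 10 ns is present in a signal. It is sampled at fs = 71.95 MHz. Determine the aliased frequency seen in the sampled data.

28.05 MHz

T = 10 ns → f = 1/T = 100 MHz.
100 MHz mod fs = 28.05 MHz.
28.05 MHz ≤ fs/2 = 35.975 MHz, appears at 28.05 MHz.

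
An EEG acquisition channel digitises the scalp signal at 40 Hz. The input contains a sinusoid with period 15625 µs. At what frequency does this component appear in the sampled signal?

16 Hz

T = 15625 µs → f = 1/T = 64 Hz.
64 Hz mod fs = 24 Hz.
24 Hz > fs/2 = 20 Hz, folds to fs − 24 Hz = 16 Hz.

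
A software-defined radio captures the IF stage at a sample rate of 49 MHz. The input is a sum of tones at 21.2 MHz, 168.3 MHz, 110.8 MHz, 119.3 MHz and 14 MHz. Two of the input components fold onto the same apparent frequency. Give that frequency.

21.3 MHz

fs/2 = 24.5 MHz.
21.2 MHz ≤ fs/2 = 24.5 MHz, passes unchanged.
168.3 MHz mod fs = 21.3 MHz.
21.3 MHz ≤ fs/2 = 24.5 MHz, appears at 21.3 MHz.
110.8 MHz mod fs = 12.8 MHz.
12.8 MHz ≤ fs/2 = 24.5 MHz, appears at 12.8 MHz.
119.3 MHz mod fs = 21.3 MHz.
21.3 MHz ≤ fs/2 = 24.5 MHz, appears at 21.3 MHz.
14 MHz ≤ fs/2 = 24.5 MHz, passes unchanged.
119.3 MHz and 168.3 MHz both map to 21.3 MHz.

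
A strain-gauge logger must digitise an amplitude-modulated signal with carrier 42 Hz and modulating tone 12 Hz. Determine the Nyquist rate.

AM sidebands sit at fc ± fm = 30 Hz and 54 Hz.
Highest-frequency component: 54 Hz.
Nyquist rate = 2 × 54 Hz = 108 Hz.

108 Hz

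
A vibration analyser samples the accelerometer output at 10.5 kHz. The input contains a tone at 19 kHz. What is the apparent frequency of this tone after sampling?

19 kHz mod fs = 8.5 kHz.
8.5 kHz > fs/2 = 5.25 kHz, folds to fs − 8.5 kHz = 2 kHz.

2 kHz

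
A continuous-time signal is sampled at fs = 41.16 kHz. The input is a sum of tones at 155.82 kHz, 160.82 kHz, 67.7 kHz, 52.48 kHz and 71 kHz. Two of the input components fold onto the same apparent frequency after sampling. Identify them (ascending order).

fs/2 = 20.58 kHz.
155.82 kHz mod fs = 32.34 kHz.
32.34 kHz > fs/2 = 20.58 kHz, folds to fs − 32.34 kHz = 8.82 kHz.
160.82 kHz mod fs = 37.34 kHz.
37.34 kHz > fs/2 = 20.58 kHz, folds to fs − 37.34 kHz = 3.82 kHz.
67.7 kHz mod fs = 26.54 kHz.
26.54 kHz > fs/2 = 20.58 kHz, folds to fs − 26.54 kHz = 14.62 kHz.
52.48 kHz mod fs = 11.32 kHz.
11.32 kHz ≤ fs/2 = 20.58 kHz, appears at 11.32 kHz.
71 kHz mod fs = 29.84 kHz.
29.84 kHz > fs/2 = 20.58 kHz, folds to fs − 29.84 kHz = 11.32 kHz.
52.48 kHz and 71 kHz both map to 11.32 kHz.

52.48 kHz, 71 kHz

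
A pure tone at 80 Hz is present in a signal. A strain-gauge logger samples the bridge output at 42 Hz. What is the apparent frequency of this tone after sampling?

80 Hz mod fs = 38 Hz.
38 Hz > fs/2 = 21 Hz, folds to fs − 38 Hz = 4 Hz.

4 Hz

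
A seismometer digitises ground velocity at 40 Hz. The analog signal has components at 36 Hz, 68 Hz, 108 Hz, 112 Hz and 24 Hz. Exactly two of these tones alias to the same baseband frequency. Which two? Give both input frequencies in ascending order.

68 Hz, 108 Hz

fs/2 = 20 Hz.
36 Hz > fs/2 = 20 Hz, folds to fs − 36 Hz = 4 Hz.
68 Hz mod fs = 28 Hz.
28 Hz > fs/2 = 20 Hz, folds to fs − 28 Hz = 12 Hz.
108 Hz mod fs = 28 Hz.
28 Hz > fs/2 = 20 Hz, folds to fs − 28 Hz = 12 Hz.
112 Hz mod fs = 32 Hz.
32 Hz > fs/2 = 20 Hz, folds to fs − 32 Hz = 8 Hz.
24 Hz > fs/2 = 20 Hz, folds to fs − 24 Hz = 16 Hz.
68 Hz and 108 Hz both map to 12 Hz.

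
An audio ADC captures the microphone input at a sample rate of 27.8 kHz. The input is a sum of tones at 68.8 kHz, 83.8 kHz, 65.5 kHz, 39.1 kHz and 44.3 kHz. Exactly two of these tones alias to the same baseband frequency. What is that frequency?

fs/2 = 13.9 kHz.
68.8 kHz mod fs = 13.2 kHz.
13.2 kHz ≤ fs/2 = 13.9 kHz, appears at 13.2 kHz.
83.8 kHz mod fs = 0.4 kHz.
0.4 kHz ≤ fs/2 = 13.9 kHz, appears at 0.4 kHz.
65.5 kHz mod fs = 9.9 kHz.
9.9 kHz ≤ fs/2 = 13.9 kHz, appears at 9.9 kHz.
39.1 kHz mod fs = 11.3 kHz.
11.3 kHz ≤ fs/2 = 13.9 kHz, appears at 11.3 kHz.
44.3 kHz mod fs = 16.5 kHz.
16.5 kHz > fs/2 = 13.9 kHz, folds to fs − 16.5 kHz = 11.3 kHz.
39.1 kHz and 44.3 kHz both map to 11.3 kHz.

11.3 kHz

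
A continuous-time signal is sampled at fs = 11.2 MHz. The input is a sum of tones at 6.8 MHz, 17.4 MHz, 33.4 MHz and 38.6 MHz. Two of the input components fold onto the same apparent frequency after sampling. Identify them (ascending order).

17.4 MHz, 38.6 MHz

fs/2 = 5.6 MHz.
6.8 MHz > fs/2 = 5.6 MHz, folds to fs − 6.8 MHz = 4.4 MHz.
17.4 MHz mod fs = 6.2 MHz.
6.2 MHz > fs/2 = 5.6 MHz, folds to fs − 6.2 MHz = 5 MHz.
33.4 MHz mod fs = 11 MHz.
11 MHz > fs/2 = 5.6 MHz, folds to fs − 11 MHz = 0.2 MHz.
38.6 MHz mod fs = 5 MHz.
5 MHz ≤ fs/2 = 5.6 MHz, appears at 5 MHz.
17.4 MHz and 38.6 MHz both map to 5 MHz.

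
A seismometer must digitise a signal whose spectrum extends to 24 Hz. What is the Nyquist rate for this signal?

Nyquist rate = 2 × 24 Hz = 48 Hz.

48 Hz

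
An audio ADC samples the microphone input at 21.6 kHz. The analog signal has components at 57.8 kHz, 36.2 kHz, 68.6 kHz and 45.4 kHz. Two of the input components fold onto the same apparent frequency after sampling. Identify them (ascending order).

36.2 kHz, 57.8 kHz

fs/2 = 10.8 kHz.
57.8 kHz mod fs = 14.6 kHz.
14.6 kHz > fs/2 = 10.8 kHz, folds to fs − 14.6 kHz = 7 kHz.
36.2 kHz mod fs = 14.6 kHz.
14.6 kHz > fs/2 = 10.8 kHz, folds to fs − 14.6 kHz = 7 kHz.
68.6 kHz mod fs = 3.8 kHz.
3.8 kHz ≤ fs/2 = 10.8 kHz, appears at 3.8 kHz.
45.4 kHz mod fs = 2.2 kHz.
2.2 kHz ≤ fs/2 = 10.8 kHz, appears at 2.2 kHz.
36.2 kHz and 57.8 kHz both map to 7 kHz.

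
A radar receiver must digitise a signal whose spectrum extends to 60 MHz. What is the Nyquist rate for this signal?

Nyquist rate = 2 × 60 MHz = 120 MHz.

120 MHz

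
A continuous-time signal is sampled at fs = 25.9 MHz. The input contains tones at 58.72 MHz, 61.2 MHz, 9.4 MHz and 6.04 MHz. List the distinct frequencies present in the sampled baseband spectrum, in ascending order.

6.04 MHz, 6.92 MHz, 9.4 MHz

fs/2 = 12.95 MHz.
58.72 MHz mod fs = 6.92 MHz.
6.92 MHz ≤ fs/2 = 12.95 MHz, appears at 6.92 MHz.
61.2 MHz mod fs = 9.4 MHz.
9.4 MHz ≤ fs/2 = 12.95 MHz, appears at 9.4 MHz.
9.4 MHz ≤ fs/2 = 12.95 MHz, passes unchanged.
6.04 MHz ≤ fs/2 = 12.95 MHz, passes unchanged.
Distinct values: {6.04 MHz, 6.92 MHz, 9.4 MHz}.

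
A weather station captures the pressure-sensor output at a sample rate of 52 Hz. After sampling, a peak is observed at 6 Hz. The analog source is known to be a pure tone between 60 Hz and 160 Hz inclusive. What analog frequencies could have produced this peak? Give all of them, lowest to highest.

98 Hz, 110 Hz, 150 Hz

Frequencies that alias to 6 Hz are k·fs ± 6 Hz for integer k ≥ 0.
k=0: 6 Hz.
k=1: 46 Hz, 58 Hz.
k=2: 98 Hz, 110 Hz.
k=3: 150 Hz, 162 Hz.
k=4: 202 Hz, 214 Hz.
Within [60 Hz, 160 Hz]: 98 Hz, 110 Hz, 150 Hz.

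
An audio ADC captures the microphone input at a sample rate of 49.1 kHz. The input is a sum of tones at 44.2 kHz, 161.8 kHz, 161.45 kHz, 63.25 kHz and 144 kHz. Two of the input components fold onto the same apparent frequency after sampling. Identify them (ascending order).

fs/2 = 24.55 kHz.
44.2 kHz > fs/2 = 24.55 kHz, folds to fs − 44.2 kHz = 4.9 kHz.
161.8 kHz mod fs = 14.5 kHz.
14.5 kHz ≤ fs/2 = 24.55 kHz, appears at 14.5 kHz.
161.45 kHz mod fs = 14.15 kHz.
14.15 kHz ≤ fs/2 = 24.55 kHz, appears at 14.15 kHz.
63.25 kHz mod fs = 14.15 kHz.
14.15 kHz ≤ fs/2 = 24.55 kHz, appears at 14.15 kHz.
144 kHz mod fs = 45.8 kHz.
45.8 kHz > fs/2 = 24.55 kHz, folds to fs − 45.8 kHz = 3.3 kHz.
63.25 kHz and 161.45 kHz both map to 14.15 kHz.

63.25 kHz, 161.45 kHz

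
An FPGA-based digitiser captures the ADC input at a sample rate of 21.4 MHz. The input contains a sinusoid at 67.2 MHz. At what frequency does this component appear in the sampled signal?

67.2 MHz mod fs = 3 MHz.
3 MHz ≤ fs/2 = 10.7 MHz, appears at 3 MHz.

3 MHz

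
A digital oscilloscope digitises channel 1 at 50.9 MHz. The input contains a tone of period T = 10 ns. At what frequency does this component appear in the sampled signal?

T = 10 ns → f = 1/T = 100 MHz.
100 MHz mod fs = 49.1 MHz.
49.1 MHz > fs/2 = 25.45 MHz, folds to fs − 49.1 MHz = 1.8 MHz.

1.8 MHz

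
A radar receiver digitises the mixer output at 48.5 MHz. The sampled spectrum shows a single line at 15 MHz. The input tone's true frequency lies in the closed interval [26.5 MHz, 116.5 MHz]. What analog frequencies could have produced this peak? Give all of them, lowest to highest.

33.5 MHz, 63.5 MHz, 82 MHz, 112 MHz

Frequencies that alias to 15 MHz are k·fs ± 15 MHz for integer k ≥ 0.
k=0: 15 MHz.
k=1: 33.5 MHz, 63.5 MHz.
k=2: 82 MHz, 112 MHz.
k=3: 130.5 MHz, 160.5 MHz.
Within [26.5 MHz, 116.5 MHz]: 33.5 MHz, 63.5 MHz, 82 MHz, 112 MHz.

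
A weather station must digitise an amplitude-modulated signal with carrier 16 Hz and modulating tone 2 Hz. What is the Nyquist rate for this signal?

36 Hz

AM sidebands sit at fc ± fm = 14 Hz and 18 Hz.
Highest-frequency component: 18 Hz.
Nyquist rate = 2 × 18 Hz = 36 Hz.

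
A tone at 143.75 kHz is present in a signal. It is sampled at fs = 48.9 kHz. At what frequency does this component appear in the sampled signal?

2.95 kHz

143.75 kHz mod fs = 45.95 kHz.
45.95 kHz > fs/2 = 24.45 kHz, folds to fs − 45.95 kHz = 2.95 kHz.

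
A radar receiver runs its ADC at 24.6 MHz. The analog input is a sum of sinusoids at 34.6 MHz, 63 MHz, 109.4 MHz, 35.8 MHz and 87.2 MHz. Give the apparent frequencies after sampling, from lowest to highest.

10 MHz, 10.8 MHz, 11 MHz, 11.2 MHz

fs/2 = 12.3 MHz.
34.6 MHz mod fs = 10 MHz.
10 MHz ≤ fs/2 = 12.3 MHz, appears at 10 MHz.
63 MHz mod fs = 13.8 MHz.
13.8 MHz > fs/2 = 12.3 MHz, folds to fs − 13.8 MHz = 10.8 MHz.
109.4 MHz mod fs = 11 MHz.
11 MHz ≤ fs/2 = 12.3 MHz, appears at 11 MHz.
35.8 MHz mod fs = 11.2 MHz.
11.2 MHz ≤ fs/2 = 12.3 MHz, appears at 11.2 MHz.
87.2 MHz mod fs = 13.4 MHz.
13.4 MHz > fs/2 = 12.3 MHz, folds to fs − 13.4 MHz = 11.2 MHz.
Distinct values: {10 MHz, 10.8 MHz, 11 MHz, 11.2 MHz}.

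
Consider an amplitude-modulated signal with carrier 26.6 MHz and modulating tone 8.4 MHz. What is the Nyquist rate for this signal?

AM sidebands sit at fc ± fm = 18.2 MHz and 35 MHz.
Highest-frequency component: 35 MHz.
Nyquist rate = 2 × 35 MHz = 70 MHz.

70 MHz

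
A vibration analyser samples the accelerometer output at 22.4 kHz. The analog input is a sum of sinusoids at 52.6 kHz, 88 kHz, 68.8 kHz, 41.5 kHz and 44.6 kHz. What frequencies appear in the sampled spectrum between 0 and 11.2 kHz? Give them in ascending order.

0.2 kHz, 1.6 kHz, 3.3 kHz, 7.8 kHz

fs/2 = 11.2 kHz.
52.6 kHz mod fs = 7.8 kHz.
7.8 kHz ≤ fs/2 = 11.2 kHz, appears at 7.8 kHz.
88 kHz mod fs = 20.8 kHz.
20.8 kHz > fs/2 = 11.2 kHz, folds to fs − 20.8 kHz = 1.6 kHz.
68.8 kHz mod fs = 1.6 kHz.
1.6 kHz ≤ fs/2 = 11.2 kHz, appears at 1.6 kHz.
41.5 kHz mod fs = 19.1 kHz.
19.1 kHz > fs/2 = 11.2 kHz, folds to fs − 19.1 kHz = 3.3 kHz.
44.6 kHz mod fs = 22.2 kHz.
22.2 kHz > fs/2 = 11.2 kHz, folds to fs − 22.2 kHz = 0.2 kHz.
Distinct values: {0.2 kHz, 1.6 kHz, 3.3 kHz, 7.8 kHz}.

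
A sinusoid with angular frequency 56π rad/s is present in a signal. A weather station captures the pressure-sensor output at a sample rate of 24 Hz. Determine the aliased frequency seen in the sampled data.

ω = 56π rad/s → f = ω/(2π) = 28 Hz.
28 Hz mod fs = 4 Hz.
4 Hz ≤ fs/2 = 12 Hz, appears at 4 Hz.

4 Hz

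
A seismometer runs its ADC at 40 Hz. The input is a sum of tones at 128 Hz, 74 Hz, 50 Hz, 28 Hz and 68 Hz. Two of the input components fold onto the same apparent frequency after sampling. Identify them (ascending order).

28 Hz, 68 Hz

fs/2 = 20 Hz.
128 Hz mod fs = 8 Hz.
8 Hz ≤ fs/2 = 20 Hz, appears at 8 Hz.
74 Hz mod fs = 34 Hz.
34 Hz > fs/2 = 20 Hz, folds to fs − 34 Hz = 6 Hz.
50 Hz mod fs = 10 Hz.
10 Hz ≤ fs/2 = 20 Hz, appears at 10 Hz.
28 Hz > fs/2 = 20 Hz, folds to fs − 28 Hz = 12 Hz.
68 Hz mod fs = 28 Hz.
28 Hz > fs/2 = 20 Hz, folds to fs − 28 Hz = 12 Hz.
28 Hz and 68 Hz both map to 12 Hz.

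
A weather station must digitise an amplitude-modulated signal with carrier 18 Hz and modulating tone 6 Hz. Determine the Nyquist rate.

AM sidebands sit at fc ± fm = 12 Hz and 24 Hz.
Highest-frequency component: 24 Hz.
Nyquist rate = 2 × 24 Hz = 48 Hz.

48 Hz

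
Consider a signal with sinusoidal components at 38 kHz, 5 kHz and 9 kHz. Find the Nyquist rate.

76 kHz

Highest-frequency component: 38 kHz.
Nyquist rate = 2 × 38 kHz = 76 kHz.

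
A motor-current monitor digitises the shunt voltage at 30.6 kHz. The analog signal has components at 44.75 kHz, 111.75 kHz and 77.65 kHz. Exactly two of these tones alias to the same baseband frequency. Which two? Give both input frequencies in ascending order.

fs/2 = 15.3 kHz.
44.75 kHz mod fs = 14.15 kHz.
14.15 kHz ≤ fs/2 = 15.3 kHz, appears at 14.15 kHz.
111.75 kHz mod fs = 19.95 kHz.
19.95 kHz > fs/2 = 15.3 kHz, folds to fs − 19.95 kHz = 10.65 kHz.
77.65 kHz mod fs = 16.45 kHz.
16.45 kHz > fs/2 = 15.3 kHz, folds to fs − 16.45 kHz = 14.15 kHz.
44.75 kHz and 77.65 kHz both map to 14.15 kHz.

44.75 kHz, 77.65 kHz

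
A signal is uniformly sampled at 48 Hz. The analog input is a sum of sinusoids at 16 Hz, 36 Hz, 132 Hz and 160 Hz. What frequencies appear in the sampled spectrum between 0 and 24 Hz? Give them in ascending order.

12 Hz, 16 Hz

fs/2 = 24 Hz.
16 Hz ≤ fs/2 = 24 Hz, passes unchanged.
36 Hz > fs/2 = 24 Hz, folds to fs − 36 Hz = 12 Hz.
132 Hz mod fs = 36 Hz.
36 Hz > fs/2 = 24 Hz, folds to fs − 36 Hz = 12 Hz.
160 Hz mod fs = 16 Hz.
16 Hz ≤ fs/2 = 24 Hz, appears at 16 Hz.
Distinct values: {12 Hz, 16 Hz}.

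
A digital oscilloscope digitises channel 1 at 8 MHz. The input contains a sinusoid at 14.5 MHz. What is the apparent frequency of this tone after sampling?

14.5 MHz mod fs = 6.5 MHz.
6.5 MHz > fs/2 = 4 MHz, folds to fs − 6.5 MHz = 1.5 MHz.

1.5 MHz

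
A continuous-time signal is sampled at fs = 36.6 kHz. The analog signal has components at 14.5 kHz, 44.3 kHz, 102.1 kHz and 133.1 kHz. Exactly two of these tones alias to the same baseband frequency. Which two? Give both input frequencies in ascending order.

fs/2 = 18.3 kHz.
14.5 kHz ≤ fs/2 = 18.3 kHz, passes unchanged.
44.3 kHz mod fs = 7.7 kHz.
7.7 kHz ≤ fs/2 = 18.3 kHz, appears at 7.7 kHz.
102.1 kHz mod fs = 28.9 kHz.
28.9 kHz > fs/2 = 18.3 kHz, folds to fs − 28.9 kHz = 7.7 kHz.
133.1 kHz mod fs = 23.3 kHz.
23.3 kHz > fs/2 = 18.3 kHz, folds to fs − 23.3 kHz = 13.3 kHz.
44.3 kHz and 102.1 kHz both map to 7.7 kHz.

44.3 kHz, 102.1 kHz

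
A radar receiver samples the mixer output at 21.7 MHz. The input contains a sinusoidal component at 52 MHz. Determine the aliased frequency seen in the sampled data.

8.6 MHz

52 MHz mod fs = 8.6 MHz.
8.6 MHz ≤ fs/2 = 10.85 MHz, appears at 8.6 MHz.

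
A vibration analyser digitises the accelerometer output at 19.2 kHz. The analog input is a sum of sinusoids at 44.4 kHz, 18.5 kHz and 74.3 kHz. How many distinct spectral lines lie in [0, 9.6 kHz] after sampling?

fs/2 = 9.6 kHz.
44.4 kHz mod fs = 6 kHz.
6 kHz ≤ fs/2 = 9.6 kHz, appears at 6 kHz.
18.5 kHz > fs/2 = 9.6 kHz, folds to fs − 18.5 kHz = 0.7 kHz.
74.3 kHz mod fs = 16.7 kHz.
16.7 kHz > fs/2 = 9.6 kHz, folds to fs − 16.7 kHz = 2.5 kHz.
Distinct values: {0.7 kHz, 2.5 kHz, 6 kHz} → 3.

3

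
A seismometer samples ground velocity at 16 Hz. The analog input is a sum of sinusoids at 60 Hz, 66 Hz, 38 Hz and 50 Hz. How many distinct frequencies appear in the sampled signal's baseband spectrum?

fs/2 = 8 Hz.
60 Hz mod fs = 12 Hz.
12 Hz > fs/2 = 8 Hz, folds to fs − 12 Hz = 4 Hz.
66 Hz mod fs = 2 Hz.
2 Hz ≤ fs/2 = 8 Hz, appears at 2 Hz.
38 Hz mod fs = 6 Hz.
6 Hz ≤ fs/2 = 8 Hz, appears at 6 Hz.
50 Hz mod fs = 2 Hz.
2 Hz ≤ fs/2 = 8 Hz, appears at 2 Hz.
Distinct values: {2 Hz, 4 Hz, 6 Hz} → 3.

3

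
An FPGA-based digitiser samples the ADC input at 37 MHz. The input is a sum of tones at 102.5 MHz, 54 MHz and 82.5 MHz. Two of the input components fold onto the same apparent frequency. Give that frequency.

8.5 MHz

fs/2 = 18.5 MHz.
102.5 MHz mod fs = 28.5 MHz.
28.5 MHz > fs/2 = 18.5 MHz, folds to fs − 28.5 MHz = 8.5 MHz.
54 MHz mod fs = 17 MHz.
17 MHz ≤ fs/2 = 18.5 MHz, appears at 17 MHz.
82.5 MHz mod fs = 8.5 MHz.
8.5 MHz ≤ fs/2 = 18.5 MHz, appears at 8.5 MHz.
82.5 MHz and 102.5 MHz both map to 8.5 MHz.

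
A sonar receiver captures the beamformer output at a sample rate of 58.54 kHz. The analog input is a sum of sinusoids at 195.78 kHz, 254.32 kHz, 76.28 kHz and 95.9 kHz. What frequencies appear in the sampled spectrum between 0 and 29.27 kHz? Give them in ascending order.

17.74 kHz, 20.16 kHz, 21.18 kHz

fs/2 = 29.27 kHz.
195.78 kHz mod fs = 20.16 kHz.
20.16 kHz ≤ fs/2 = 29.27 kHz, appears at 20.16 kHz.
254.32 kHz mod fs = 20.16 kHz.
20.16 kHz ≤ fs/2 = 29.27 kHz, appears at 20.16 kHz.
76.28 kHz mod fs = 17.74 kHz.
17.74 kHz ≤ fs/2 = 29.27 kHz, appears at 17.74 kHz.
95.9 kHz mod fs = 37.36 kHz.
37.36 kHz > fs/2 = 29.27 kHz, folds to fs − 37.36 kHz = 21.18 kHz.
Distinct values: {17.74 kHz, 20.16 kHz, 21.18 kHz}.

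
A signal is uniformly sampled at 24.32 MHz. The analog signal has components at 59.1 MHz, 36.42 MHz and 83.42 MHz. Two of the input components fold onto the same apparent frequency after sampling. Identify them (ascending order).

59.1 MHz, 83.42 MHz

fs/2 = 12.16 MHz.
59.1 MHz mod fs = 10.46 MHz.
10.46 MHz ≤ fs/2 = 12.16 MHz, appears at 10.46 MHz.
36.42 MHz mod fs = 12.1 MHz.
12.1 MHz ≤ fs/2 = 12.16 MHz, appears at 12.1 MHz.
83.42 MHz mod fs = 10.46 MHz.
10.46 MHz ≤ fs/2 = 12.16 MHz, appears at 10.46 MHz.
59.1 MHz and 83.42 MHz both map to 10.46 MHz.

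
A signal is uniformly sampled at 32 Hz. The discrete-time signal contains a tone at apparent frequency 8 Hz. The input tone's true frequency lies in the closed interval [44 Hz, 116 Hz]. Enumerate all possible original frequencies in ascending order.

Frequencies that alias to 8 Hz are k·fs ± 8 Hz for integer k ≥ 0.
k=0: 8 Hz.
k=1: 24 Hz, 40 Hz.
k=2: 56 Hz, 72 Hz.
k=3: 88 Hz, 104 Hz.
k=4: 120 Hz, 136 Hz.
Within [44 Hz, 116 Hz]: 56 Hz, 72 Hz, 88 Hz, 104 Hz.

56 Hz, 72 Hz, 88 Hz, 104 Hz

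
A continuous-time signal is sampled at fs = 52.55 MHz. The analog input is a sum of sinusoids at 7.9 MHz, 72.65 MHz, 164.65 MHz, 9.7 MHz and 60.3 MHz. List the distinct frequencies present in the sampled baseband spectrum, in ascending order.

7 MHz, 7.75 MHz, 7.9 MHz, 9.7 MHz, 20.1 MHz

fs/2 = 26.275 MHz.
7.9 MHz ≤ fs/2 = 26.275 MHz, passes unchanged.
72.65 MHz mod fs = 20.1 MHz.
20.1 MHz ≤ fs/2 = 26.275 MHz, appears at 20.1 MHz.
164.65 MHz mod fs = 7 MHz.
7 MHz ≤ fs/2 = 26.275 MHz, appears at 7 MHz.
9.7 MHz ≤ fs/2 = 26.275 MHz, passes unchanged.
60.3 MHz mod fs = 7.75 MHz.
7.75 MHz ≤ fs/2 = 26.275 MHz, appears at 7.75 MHz.
Distinct values: {7 MHz, 7.75 MHz, 7.9 MHz, 9.7 MHz, 20.1 MHz}.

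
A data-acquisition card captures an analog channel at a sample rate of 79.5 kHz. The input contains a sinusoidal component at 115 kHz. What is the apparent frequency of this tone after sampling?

35.5 kHz

115 kHz mod fs = 35.5 kHz.
35.5 kHz ≤ fs/2 = 39.75 kHz, appears at 35.5 kHz.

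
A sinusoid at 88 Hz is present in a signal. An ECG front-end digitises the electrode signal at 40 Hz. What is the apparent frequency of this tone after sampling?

8 Hz

88 Hz mod fs = 8 Hz.
8 Hz ≤ fs/2 = 20 Hz, appears at 8 Hz.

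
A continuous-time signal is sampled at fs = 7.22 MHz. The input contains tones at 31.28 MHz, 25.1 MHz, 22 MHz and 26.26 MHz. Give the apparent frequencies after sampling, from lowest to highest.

0.34 MHz, 2.4 MHz, 2.62 MHz, 3.44 MHz

fs/2 = 3.61 MHz.
31.28 MHz mod fs = 2.4 MHz.
2.4 MHz ≤ fs/2 = 3.61 MHz, appears at 2.4 MHz.
25.1 MHz mod fs = 3.44 MHz.
3.44 MHz ≤ fs/2 = 3.61 MHz, appears at 3.44 MHz.
22 MHz mod fs = 0.34 MHz.
0.34 MHz ≤ fs/2 = 3.61 MHz, appears at 0.34 MHz.
26.26 MHz mod fs = 4.6 MHz.
4.6 MHz > fs/2 = 3.61 MHz, folds to fs − 4.6 MHz = 2.62 MHz.
Distinct values: {0.34 MHz, 2.4 MHz, 2.62 MHz, 3.44 MHz}.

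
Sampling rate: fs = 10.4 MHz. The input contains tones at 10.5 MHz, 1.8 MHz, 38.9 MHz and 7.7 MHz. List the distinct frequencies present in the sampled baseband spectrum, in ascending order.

fs/2 = 5.2 MHz.
10.5 MHz mod fs = 0.1 MHz.
0.1 MHz ≤ fs/2 = 5.2 MHz, appears at 0.1 MHz.
1.8 MHz ≤ fs/2 = 5.2 MHz, passes unchanged.
38.9 MHz mod fs = 7.7 MHz.
7.7 MHz > fs/2 = 5.2 MHz, folds to fs − 7.7 MHz = 2.7 MHz.
7.7 MHz > fs/2 = 5.2 MHz, folds to fs − 7.7 MHz = 2.7 MHz.
Distinct values: {0.1 MHz, 1.8 MHz, 2.7 MHz}.

0.1 MHz, 1.8 MHz, 2.7 MHz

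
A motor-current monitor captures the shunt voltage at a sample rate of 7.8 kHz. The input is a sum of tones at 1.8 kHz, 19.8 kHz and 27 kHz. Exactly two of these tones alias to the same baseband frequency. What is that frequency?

3.6 kHz

fs/2 = 3.9 kHz.
1.8 kHz ≤ fs/2 = 3.9 kHz, passes unchanged.
19.8 kHz mod fs = 4.2 kHz.
4.2 kHz > fs/2 = 3.9 kHz, folds to fs − 4.2 kHz = 3.6 kHz.
27 kHz mod fs = 3.6 kHz.
3.6 kHz ≤ fs/2 = 3.9 kHz, appears at 3.6 kHz.
19.8 kHz and 27 kHz both map to 3.6 kHz.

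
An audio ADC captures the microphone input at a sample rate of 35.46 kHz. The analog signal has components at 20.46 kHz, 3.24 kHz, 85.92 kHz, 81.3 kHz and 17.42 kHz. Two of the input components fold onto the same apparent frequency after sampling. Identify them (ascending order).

fs/2 = 17.73 kHz.
20.46 kHz > fs/2 = 17.73 kHz, folds to fs − 20.46 kHz = 15 kHz.
3.24 kHz ≤ fs/2 = 17.73 kHz, passes unchanged.
85.92 kHz mod fs = 15 kHz.
15 kHz ≤ fs/2 = 17.73 kHz, appears at 15 kHz.
81.3 kHz mod fs = 10.38 kHz.
10.38 kHz ≤ fs/2 = 17.73 kHz, appears at 10.38 kHz.
17.42 kHz ≤ fs/2 = 17.73 kHz, passes unchanged.
20.46 kHz and 85.92 kHz both map to 15 kHz.

20.46 kHz, 85.92 kHz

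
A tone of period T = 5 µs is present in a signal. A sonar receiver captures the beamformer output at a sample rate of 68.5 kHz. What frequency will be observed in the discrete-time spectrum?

5.5 kHz

T = 5 µs → f = 1/T = 200 kHz.
200 kHz mod fs = 63 kHz.
63 kHz > fs/2 = 34.25 kHz, folds to fs − 63 kHz = 5.5 kHz.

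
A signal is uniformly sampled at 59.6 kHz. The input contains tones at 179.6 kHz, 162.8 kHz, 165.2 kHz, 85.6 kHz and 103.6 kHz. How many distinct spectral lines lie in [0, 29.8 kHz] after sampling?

fs/2 = 29.8 kHz.
179.6 kHz mod fs = 0.8 kHz.
0.8 kHz ≤ fs/2 = 29.8 kHz, appears at 0.8 kHz.
162.8 kHz mod fs = 43.6 kHz.
43.6 kHz > fs/2 = 29.8 kHz, folds to fs − 43.6 kHz = 16 kHz.
165.2 kHz mod fs = 46 kHz.
46 kHz > fs/2 = 29.8 kHz, folds to fs − 46 kHz = 13.6 kHz.
85.6 kHz mod fs = 26 kHz.
26 kHz ≤ fs/2 = 29.8 kHz, appears at 26 kHz.
103.6 kHz mod fs = 44 kHz.
44 kHz > fs/2 = 29.8 kHz, folds to fs − 44 kHz = 15.6 kHz.
Distinct values: {0.8 kHz, 13.6 kHz, 15.6 kHz, 16 kHz, 26 kHz} → 5.

5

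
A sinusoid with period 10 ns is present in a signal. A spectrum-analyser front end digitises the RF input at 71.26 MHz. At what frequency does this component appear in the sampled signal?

T = 10 ns → f = 1/T = 100 MHz.
100 MHz mod fs = 28.74 MHz.
28.74 MHz ≤ fs/2 = 35.63 MHz, appears at 28.74 MHz.

28.74 MHz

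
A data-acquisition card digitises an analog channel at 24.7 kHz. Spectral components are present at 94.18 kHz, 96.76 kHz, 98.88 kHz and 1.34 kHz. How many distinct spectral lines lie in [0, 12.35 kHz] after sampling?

4

fs/2 = 12.35 kHz.
94.18 kHz mod fs = 20.08 kHz.
20.08 kHz > fs/2 = 12.35 kHz, folds to fs − 20.08 kHz = 4.62 kHz.
96.76 kHz mod fs = 22.66 kHz.
22.66 kHz > fs/2 = 12.35 kHz, folds to fs − 22.66 kHz = 2.04 kHz.
98.88 kHz mod fs = 0.08 kHz.
0.08 kHz ≤ fs/2 = 12.35 kHz, appears at 0.08 kHz.
1.34 kHz ≤ fs/2 = 12.35 kHz, passes unchanged.
Distinct values: {0.08 kHz, 1.34 kHz, 2.04 kHz, 4.62 kHz} → 4.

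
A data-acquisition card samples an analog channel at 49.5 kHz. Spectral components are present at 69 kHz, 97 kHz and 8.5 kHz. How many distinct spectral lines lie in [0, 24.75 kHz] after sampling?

3

fs/2 = 24.75 kHz.
69 kHz mod fs = 19.5 kHz.
19.5 kHz ≤ fs/2 = 24.75 kHz, appears at 19.5 kHz.
97 kHz mod fs = 47.5 kHz.
47.5 kHz > fs/2 = 24.75 kHz, folds to fs − 47.5 kHz = 2 kHz.
8.5 kHz ≤ fs/2 = 24.75 kHz, passes unchanged.
Distinct values: {2 kHz, 8.5 kHz, 19.5 kHz} → 3.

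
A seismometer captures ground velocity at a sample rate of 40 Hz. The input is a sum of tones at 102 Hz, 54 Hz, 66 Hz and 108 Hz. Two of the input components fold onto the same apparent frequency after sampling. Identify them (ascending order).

54 Hz, 66 Hz

fs/2 = 20 Hz.
102 Hz mod fs = 22 Hz.
22 Hz > fs/2 = 20 Hz, folds to fs − 22 Hz = 18 Hz.
54 Hz mod fs = 14 Hz.
14 Hz ≤ fs/2 = 20 Hz, appears at 14 Hz.
66 Hz mod fs = 26 Hz.
26 Hz > fs/2 = 20 Hz, folds to fs − 26 Hz = 14 Hz.
108 Hz mod fs = 28 Hz.
28 Hz > fs/2 = 20 Hz, folds to fs − 28 Hz = 12 Hz.
54 Hz and 66 Hz both map to 14 Hz.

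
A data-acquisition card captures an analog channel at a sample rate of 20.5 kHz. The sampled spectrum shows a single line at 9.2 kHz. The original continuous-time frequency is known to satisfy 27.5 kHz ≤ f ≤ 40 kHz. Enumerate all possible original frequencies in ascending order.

29.7 kHz, 31.8 kHz

Frequencies that alias to 9.2 kHz are k·fs ± 9.2 kHz for integer k ≥ 0.
k=0: 9.2 kHz.
k=1: 11.3 kHz, 29.7 kHz.
k=2: 31.8 kHz, 50.2 kHz.
k=3: 52.3 kHz, 70.7 kHz.
Within [27.5 kHz, 40 kHz]: 29.7 kHz, 31.8 kHz.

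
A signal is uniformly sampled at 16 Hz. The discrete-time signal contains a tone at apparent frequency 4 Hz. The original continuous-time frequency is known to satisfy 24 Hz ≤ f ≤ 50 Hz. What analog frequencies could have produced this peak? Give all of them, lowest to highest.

Frequencies that alias to 4 Hz are k·fs ± 4 Hz for integer k ≥ 0.
k=0: 4 Hz.
k=1: 12 Hz, 20 Hz.
k=2: 28 Hz, 36 Hz.
k=3: 44 Hz, 52 Hz.
k=4: 60 Hz, 68 Hz.
Within [24 Hz, 50 Hz]: 28 Hz, 36 Hz, 44 Hz.

28 Hz, 36 Hz, 44 Hz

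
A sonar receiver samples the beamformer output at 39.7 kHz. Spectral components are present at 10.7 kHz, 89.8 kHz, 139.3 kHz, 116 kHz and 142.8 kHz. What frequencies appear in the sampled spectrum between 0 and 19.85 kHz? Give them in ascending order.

3.1 kHz, 10.4 kHz, 10.7 kHz, 16 kHz, 19.5 kHz

fs/2 = 19.85 kHz.
10.7 kHz ≤ fs/2 = 19.85 kHz, passes unchanged.
89.8 kHz mod fs = 10.4 kHz.
10.4 kHz ≤ fs/2 = 19.85 kHz, appears at 10.4 kHz.
139.3 kHz mod fs = 20.2 kHz.
20.2 kHz > fs/2 = 19.85 kHz, folds to fs − 20.2 kHz = 19.5 kHz.
116 kHz mod fs = 36.6 kHz.
36.6 kHz > fs/2 = 19.85 kHz, folds to fs − 36.6 kHz = 3.1 kHz.
142.8 kHz mod fs = 23.7 kHz.
23.7 kHz > fs/2 = 19.85 kHz, folds to fs − 23.7 kHz = 16 kHz.
Distinct values: {3.1 kHz, 10.4 kHz, 10.7 kHz, 16 kHz, 19.5 kHz}.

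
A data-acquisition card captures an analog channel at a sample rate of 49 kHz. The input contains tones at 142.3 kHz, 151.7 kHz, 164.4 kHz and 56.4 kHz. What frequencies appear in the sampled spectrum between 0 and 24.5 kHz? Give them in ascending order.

fs/2 = 24.5 kHz.
142.3 kHz mod fs = 44.3 kHz.
44.3 kHz > fs/2 = 24.5 kHz, folds to fs − 44.3 kHz = 4.7 kHz.
151.7 kHz mod fs = 4.7 kHz.
4.7 kHz ≤ fs/2 = 24.5 kHz, appears at 4.7 kHz.
164.4 kHz mod fs = 17.4 kHz.
17.4 kHz ≤ fs/2 = 24.5 kHz, appears at 17.4 kHz.
56.4 kHz mod fs = 7.4 kHz.
7.4 kHz ≤ fs/2 = 24.5 kHz, appears at 7.4 kHz.
Distinct values: {4.7 kHz, 7.4 kHz, 17.4 kHz}.

4.7 kHz, 7.4 kHz, 17.4 kHz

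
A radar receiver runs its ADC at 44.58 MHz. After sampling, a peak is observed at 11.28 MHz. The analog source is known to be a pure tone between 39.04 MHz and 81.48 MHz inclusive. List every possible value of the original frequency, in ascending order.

Frequencies that alias to 11.28 MHz are k·fs ± 11.28 MHz for integer k ≥ 0.
k=0: 11.28 MHz.
k=1: 33.3 MHz, 55.86 MHz.
k=2: 77.88 MHz, 100.44 MHz.
k=3: 122.46 MHz, 145.02 MHz.
Within [39.04 MHz, 81.48 MHz]: 55.86 MHz, 77.88 MHz.

55.86 MHz, 77.88 MHz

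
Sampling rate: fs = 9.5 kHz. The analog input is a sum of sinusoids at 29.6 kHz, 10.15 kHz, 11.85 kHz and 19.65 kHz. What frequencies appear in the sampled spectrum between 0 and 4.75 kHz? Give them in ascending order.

fs/2 = 4.75 kHz.
29.6 kHz mod fs = 1.1 kHz.
1.1 kHz ≤ fs/2 = 4.75 kHz, appears at 1.1 kHz.
10.15 kHz mod fs = 0.65 kHz.
0.65 kHz ≤ fs/2 = 4.75 kHz, appears at 0.65 kHz.
11.85 kHz mod fs = 2.35 kHz.
2.35 kHz ≤ fs/2 = 4.75 kHz, appears at 2.35 kHz.
19.65 kHz mod fs = 0.65 kHz.
0.65 kHz ≤ fs/2 = 4.75 kHz, appears at 0.65 kHz.
Distinct values: {0.65 kHz, 1.1 kHz, 2.35 kHz}.

0.65 kHz, 1.1 kHz, 2.35 kHz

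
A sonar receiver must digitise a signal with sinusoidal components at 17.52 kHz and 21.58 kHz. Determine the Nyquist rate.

43.16 kHz

Highest-frequency component: 21.58 kHz.
Nyquist rate = 2 × 21.58 kHz = 43.16 kHz.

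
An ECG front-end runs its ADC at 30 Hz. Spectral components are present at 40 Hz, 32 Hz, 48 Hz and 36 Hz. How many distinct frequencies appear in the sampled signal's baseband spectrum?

4

fs/2 = 15 Hz.
40 Hz mod fs = 10 Hz.
10 Hz ≤ fs/2 = 15 Hz, appears at 10 Hz.
32 Hz mod fs = 2 Hz.
2 Hz ≤ fs/2 = 15 Hz, appears at 2 Hz.
48 Hz mod fs = 18 Hz.
18 Hz > fs/2 = 15 Hz, folds to fs − 18 Hz = 12 Hz.
36 Hz mod fs = 6 Hz.
6 Hz ≤ fs/2 = 15 Hz, appears at 6 Hz.
Distinct values: {2 Hz, 6 Hz, 10 Hz, 12 Hz} → 4.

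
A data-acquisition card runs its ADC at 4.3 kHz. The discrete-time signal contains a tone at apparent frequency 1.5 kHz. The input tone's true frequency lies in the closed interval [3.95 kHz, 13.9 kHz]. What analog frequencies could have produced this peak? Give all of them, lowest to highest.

Frequencies that alias to 1.5 kHz are k·fs ± 1.5 kHz for integer k ≥ 0.
k=0: 1.5 kHz.
k=1: 2.8 kHz, 5.8 kHz.
k=2: 7.1 kHz, 10.1 kHz.
k=3: 11.4 kHz, 14.4 kHz.
k=4: 15.7 kHz, 18.7 kHz.
Within [3.95 kHz, 13.9 kHz]: 5.8 kHz, 7.1 kHz, 10.1 kHz, 11.4 kHz.

5.8 kHz, 7.1 kHz, 10.1 kHz, 11.4 kHz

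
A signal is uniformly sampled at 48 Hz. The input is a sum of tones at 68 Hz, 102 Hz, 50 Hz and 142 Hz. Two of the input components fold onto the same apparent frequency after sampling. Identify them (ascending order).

fs/2 = 24 Hz.
68 Hz mod fs = 20 Hz.
20 Hz ≤ fs/2 = 24 Hz, appears at 20 Hz.
102 Hz mod fs = 6 Hz.
6 Hz ≤ fs/2 = 24 Hz, appears at 6 Hz.
50 Hz mod fs = 2 Hz.
2 Hz ≤ fs/2 = 24 Hz, appears at 2 Hz.
142 Hz mod fs = 46 Hz.
46 Hz > fs/2 = 24 Hz, folds to fs − 46 Hz = 2 Hz.
50 Hz and 142 Hz both map to 2 Hz.

50 Hz, 142 Hz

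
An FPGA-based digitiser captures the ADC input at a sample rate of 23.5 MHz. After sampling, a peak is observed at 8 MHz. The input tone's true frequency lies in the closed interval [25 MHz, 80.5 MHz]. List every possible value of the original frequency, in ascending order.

31.5 MHz, 39 MHz, 55 MHz, 62.5 MHz, 78.5 MHz

Frequencies that alias to 8 MHz are k·fs ± 8 MHz for integer k ≥ 0.
k=0: 8 MHz.
k=1: 15.5 MHz, 31.5 MHz.
k=2: 39 MHz, 55 MHz.
k=3: 62.5 MHz, 78.5 MHz.
k=4: 86 MHz, 102 MHz.
Within [25 MHz, 80.5 MHz]: 31.5 MHz, 39 MHz, 55 MHz, 62.5 MHz, 78.5 MHz.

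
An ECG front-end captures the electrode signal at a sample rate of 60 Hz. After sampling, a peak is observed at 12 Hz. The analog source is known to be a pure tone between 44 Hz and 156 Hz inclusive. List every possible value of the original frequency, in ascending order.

48 Hz, 72 Hz, 108 Hz, 132 Hz

Frequencies that alias to 12 Hz are k·fs ± 12 Hz for integer k ≥ 0.
k=0: 12 Hz.
k=1: 48 Hz, 72 Hz.
k=2: 108 Hz, 132 Hz.
k=3: 168 Hz, 192 Hz.
Within [44 Hz, 156 Hz]: 48 Hz, 72 Hz, 108 Hz, 132 Hz.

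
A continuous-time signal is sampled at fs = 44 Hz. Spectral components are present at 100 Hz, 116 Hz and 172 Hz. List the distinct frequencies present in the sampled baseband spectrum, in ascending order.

fs/2 = 22 Hz.
100 Hz mod fs = 12 Hz.
12 Hz ≤ fs/2 = 22 Hz, appears at 12 Hz.
116 Hz mod fs = 28 Hz.
28 Hz > fs/2 = 22 Hz, folds to fs − 28 Hz = 16 Hz.
172 Hz mod fs = 40 Hz.
40 Hz > fs/2 = 22 Hz, folds to fs − 40 Hz = 4 Hz.
Distinct values: {4 Hz, 12 Hz, 16 Hz}.

4 Hz, 12 Hz, 16 Hz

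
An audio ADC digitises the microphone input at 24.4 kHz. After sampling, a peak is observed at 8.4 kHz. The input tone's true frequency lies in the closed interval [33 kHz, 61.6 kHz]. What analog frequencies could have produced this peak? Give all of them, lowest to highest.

Frequencies that alias to 8.4 kHz are k·fs ± 8.4 kHz for integer k ≥ 0.
k=0: 8.4 kHz.
k=1: 16 kHz, 32.8 kHz.
k=2: 40.4 kHz, 57.2 kHz.
k=3: 64.8 kHz, 81.6 kHz.
Within [33 kHz, 61.6 kHz]: 40.4 kHz, 57.2 kHz.

40.4 kHz, 57.2 kHz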